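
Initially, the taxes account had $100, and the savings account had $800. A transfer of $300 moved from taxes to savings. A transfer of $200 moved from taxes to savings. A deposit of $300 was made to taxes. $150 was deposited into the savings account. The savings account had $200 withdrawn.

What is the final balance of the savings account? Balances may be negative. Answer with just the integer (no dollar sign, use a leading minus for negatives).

Tracking account balances step by step:
Start: taxes=100, savings=800
Event 1 (transfer 300 taxes -> savings): taxes: 100 - 300 = -200, savings: 800 + 300 = 1100. Balances: taxes=-200, savings=1100
Event 2 (transfer 200 taxes -> savings): taxes: -200 - 200 = -400, savings: 1100 + 200 = 1300. Balances: taxes=-400, savings=1300
Event 3 (deposit 300 to taxes): taxes: -400 + 300 = -100. Balances: taxes=-100, savings=1300
Event 4 (deposit 150 to savings): savings: 1300 + 150 = 1450. Balances: taxes=-100, savings=1450
Event 5 (withdraw 200 from savings): savings: 1450 - 200 = 1250. Balances: taxes=-100, savings=1250

Final balance of savings: 1250

Answer: 1250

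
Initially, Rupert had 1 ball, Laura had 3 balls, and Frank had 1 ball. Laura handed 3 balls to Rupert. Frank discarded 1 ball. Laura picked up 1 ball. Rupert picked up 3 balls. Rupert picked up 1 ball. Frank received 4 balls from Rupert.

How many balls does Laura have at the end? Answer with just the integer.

Answer: 1

Derivation:
Tracking counts step by step:
Start: Rupert=1, Laura=3, Frank=1
Event 1 (Laura -> Rupert, 3): Laura: 3 -> 0, Rupert: 1 -> 4. State: Rupert=4, Laura=0, Frank=1
Event 2 (Frank -1): Frank: 1 -> 0. State: Rupert=4, Laura=0, Frank=0
Event 3 (Laura +1): Laura: 0 -> 1. State: Rupert=4, Laura=1, Frank=0
Event 4 (Rupert +3): Rupert: 4 -> 7. State: Rupert=7, Laura=1, Frank=0
Event 5 (Rupert +1): Rupert: 7 -> 8. State: Rupert=8, Laura=1, Frank=0
Event 6 (Rupert -> Frank, 4): Rupert: 8 -> 4, Frank: 0 -> 4. State: Rupert=4, Laura=1, Frank=4

Laura's final count: 1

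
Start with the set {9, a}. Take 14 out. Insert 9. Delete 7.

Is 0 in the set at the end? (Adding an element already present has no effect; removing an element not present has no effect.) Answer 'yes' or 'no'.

Answer: no

Derivation:
Tracking the set through each operation:
Start: {9, a}
Event 1 (remove 14): not present, no change. Set: {9, a}
Event 2 (add 9): already present, no change. Set: {9, a}
Event 3 (remove 7): not present, no change. Set: {9, a}

Final set: {9, a} (size 2)
0 is NOT in the final set.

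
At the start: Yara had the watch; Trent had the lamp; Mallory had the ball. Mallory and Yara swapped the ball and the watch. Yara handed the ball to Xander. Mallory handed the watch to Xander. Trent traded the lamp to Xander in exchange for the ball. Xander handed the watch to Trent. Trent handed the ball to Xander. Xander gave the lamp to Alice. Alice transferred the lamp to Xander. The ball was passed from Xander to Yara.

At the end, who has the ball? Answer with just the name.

Tracking all object holders:
Start: watch:Yara, lamp:Trent, ball:Mallory
Event 1 (swap ball<->watch: now ball:Yara, watch:Mallory). State: watch:Mallory, lamp:Trent, ball:Yara
Event 2 (give ball: Yara -> Xander). State: watch:Mallory, lamp:Trent, ball:Xander
Event 3 (give watch: Mallory -> Xander). State: watch:Xander, lamp:Trent, ball:Xander
Event 4 (swap lamp<->ball: now lamp:Xander, ball:Trent). State: watch:Xander, lamp:Xander, ball:Trent
Event 5 (give watch: Xander -> Trent). State: watch:Trent, lamp:Xander, ball:Trent
Event 6 (give ball: Trent -> Xander). State: watch:Trent, lamp:Xander, ball:Xander
Event 7 (give lamp: Xander -> Alice). State: watch:Trent, lamp:Alice, ball:Xander
Event 8 (give lamp: Alice -> Xander). State: watch:Trent, lamp:Xander, ball:Xander
Event 9 (give ball: Xander -> Yara). State: watch:Trent, lamp:Xander, ball:Yara

Final state: watch:Trent, lamp:Xander, ball:Yara
The ball is held by Yara.

Answer: Yara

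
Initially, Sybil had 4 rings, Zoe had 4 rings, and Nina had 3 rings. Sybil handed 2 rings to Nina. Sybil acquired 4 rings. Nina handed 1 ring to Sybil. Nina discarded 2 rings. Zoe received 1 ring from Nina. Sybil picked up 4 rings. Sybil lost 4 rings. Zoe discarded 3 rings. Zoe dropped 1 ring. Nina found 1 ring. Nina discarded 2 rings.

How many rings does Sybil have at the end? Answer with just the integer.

Answer: 7

Derivation:
Tracking counts step by step:
Start: Sybil=4, Zoe=4, Nina=3
Event 1 (Sybil -> Nina, 2): Sybil: 4 -> 2, Nina: 3 -> 5. State: Sybil=2, Zoe=4, Nina=5
Event 2 (Sybil +4): Sybil: 2 -> 6. State: Sybil=6, Zoe=4, Nina=5
Event 3 (Nina -> Sybil, 1): Nina: 5 -> 4, Sybil: 6 -> 7. State: Sybil=7, Zoe=4, Nina=4
Event 4 (Nina -2): Nina: 4 -> 2. State: Sybil=7, Zoe=4, Nina=2
Event 5 (Nina -> Zoe, 1): Nina: 2 -> 1, Zoe: 4 -> 5. State: Sybil=7, Zoe=5, Nina=1
Event 6 (Sybil +4): Sybil: 7 -> 11. State: Sybil=11, Zoe=5, Nina=1
Event 7 (Sybil -4): Sybil: 11 -> 7. State: Sybil=7, Zoe=5, Nina=1
Event 8 (Zoe -3): Zoe: 5 -> 2. State: Sybil=7, Zoe=2, Nina=1
Event 9 (Zoe -1): Zoe: 2 -> 1. State: Sybil=7, Zoe=1, Nina=1
Event 10 (Nina +1): Nina: 1 -> 2. State: Sybil=7, Zoe=1, Nina=2
Event 11 (Nina -2): Nina: 2 -> 0. State: Sybil=7, Zoe=1, Nina=0

Sybil's final count: 7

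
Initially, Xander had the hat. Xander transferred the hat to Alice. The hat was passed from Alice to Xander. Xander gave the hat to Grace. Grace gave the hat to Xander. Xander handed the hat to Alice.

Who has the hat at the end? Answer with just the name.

Tracking the hat through each event:
Start: Xander has the hat.
After event 1: Alice has the hat.
After event 2: Xander has the hat.
After event 3: Grace has the hat.
After event 4: Xander has the hat.
After event 5: Alice has the hat.

Answer: Alice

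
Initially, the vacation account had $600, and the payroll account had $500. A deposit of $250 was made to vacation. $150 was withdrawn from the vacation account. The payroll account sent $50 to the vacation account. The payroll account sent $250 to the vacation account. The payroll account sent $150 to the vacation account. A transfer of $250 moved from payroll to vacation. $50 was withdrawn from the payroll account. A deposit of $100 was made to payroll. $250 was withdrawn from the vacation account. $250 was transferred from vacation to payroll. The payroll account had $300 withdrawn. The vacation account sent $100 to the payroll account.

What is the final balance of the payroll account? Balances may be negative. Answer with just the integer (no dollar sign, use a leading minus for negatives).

Tracking account balances step by step:
Start: vacation=600, payroll=500
Event 1 (deposit 250 to vacation): vacation: 600 + 250 = 850. Balances: vacation=850, payroll=500
Event 2 (withdraw 150 from vacation): vacation: 850 - 150 = 700. Balances: vacation=700, payroll=500
Event 3 (transfer 50 payroll -> vacation): payroll: 500 - 50 = 450, vacation: 700 + 50 = 750. Balances: vacation=750, payroll=450
Event 4 (transfer 250 payroll -> vacation): payroll: 450 - 250 = 200, vacation: 750 + 250 = 1000. Balances: vacation=1000, payroll=200
Event 5 (transfer 150 payroll -> vacation): payroll: 200 - 150 = 50, vacation: 1000 + 150 = 1150. Balances: vacation=1150, payroll=50
Event 6 (transfer 250 payroll -> vacation): payroll: 50 - 250 = -200, vacation: 1150 + 250 = 1400. Balances: vacation=1400, payroll=-200
Event 7 (withdraw 50 from payroll): payroll: -200 - 50 = -250. Balances: vacation=1400, payroll=-250
Event 8 (deposit 100 to payroll): payroll: -250 + 100 = -150. Balances: vacation=1400, payroll=-150
Event 9 (withdraw 250 from vacation): vacation: 1400 - 250 = 1150. Balances: vacation=1150, payroll=-150
Event 10 (transfer 250 vacation -> payroll): vacation: 1150 - 250 = 900, payroll: -150 + 250 = 100. Balances: vacation=900, payroll=100
Event 11 (withdraw 300 from payroll): payroll: 100 - 300 = -200. Balances: vacation=900, payroll=-200
Event 12 (transfer 100 vacation -> payroll): vacation: 900 - 100 = 800, payroll: -200 + 100 = -100. Balances: vacation=800, payroll=-100

Final balance of payroll: -100

Answer: -100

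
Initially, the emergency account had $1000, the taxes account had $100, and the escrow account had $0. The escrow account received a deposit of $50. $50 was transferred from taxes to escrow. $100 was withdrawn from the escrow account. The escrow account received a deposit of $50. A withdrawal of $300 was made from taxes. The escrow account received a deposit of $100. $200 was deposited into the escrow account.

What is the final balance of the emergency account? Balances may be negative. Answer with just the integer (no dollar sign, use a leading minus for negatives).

Answer: 1000

Derivation:
Tracking account balances step by step:
Start: emergency=1000, taxes=100, escrow=0
Event 1 (deposit 50 to escrow): escrow: 0 + 50 = 50. Balances: emergency=1000, taxes=100, escrow=50
Event 2 (transfer 50 taxes -> escrow): taxes: 100 - 50 = 50, escrow: 50 + 50 = 100. Balances: emergency=1000, taxes=50, escrow=100
Event 3 (withdraw 100 from escrow): escrow: 100 - 100 = 0. Balances: emergency=1000, taxes=50, escrow=0
Event 4 (deposit 50 to escrow): escrow: 0 + 50 = 50. Balances: emergency=1000, taxes=50, escrow=50
Event 5 (withdraw 300 from taxes): taxes: 50 - 300 = -250. Balances: emergency=1000, taxes=-250, escrow=50
Event 6 (deposit 100 to escrow): escrow: 50 + 100 = 150. Balances: emergency=1000, taxes=-250, escrow=150
Event 7 (deposit 200 to escrow): escrow: 150 + 200 = 350. Balances: emergency=1000, taxes=-250, escrow=350

Final balance of emergency: 1000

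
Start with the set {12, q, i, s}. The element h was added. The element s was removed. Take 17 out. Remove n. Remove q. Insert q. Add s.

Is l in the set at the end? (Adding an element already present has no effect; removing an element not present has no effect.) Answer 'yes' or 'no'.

Answer: no

Derivation:
Tracking the set through each operation:
Start: {12, i, q, s}
Event 1 (add h): added. Set: {12, h, i, q, s}
Event 2 (remove s): removed. Set: {12, h, i, q}
Event 3 (remove 17): not present, no change. Set: {12, h, i, q}
Event 4 (remove n): not present, no change. Set: {12, h, i, q}
Event 5 (remove q): removed. Set: {12, h, i}
Event 6 (add q): added. Set: {12, h, i, q}
Event 7 (add s): added. Set: {12, h, i, q, s}

Final set: {12, h, i, q, s} (size 5)
l is NOT in the final set.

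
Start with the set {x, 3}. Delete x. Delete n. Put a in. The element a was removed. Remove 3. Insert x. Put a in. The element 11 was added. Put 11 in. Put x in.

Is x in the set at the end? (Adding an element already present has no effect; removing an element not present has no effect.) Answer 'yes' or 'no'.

Tracking the set through each operation:
Start: {3, x}
Event 1 (remove x): removed. Set: {3}
Event 2 (remove n): not present, no change. Set: {3}
Event 3 (add a): added. Set: {3, a}
Event 4 (remove a): removed. Set: {3}
Event 5 (remove 3): removed. Set: {}
Event 6 (add x): added. Set: {x}
Event 7 (add a): added. Set: {a, x}
Event 8 (add 11): added. Set: {11, a, x}
Event 9 (add 11): already present, no change. Set: {11, a, x}
Event 10 (add x): already present, no change. Set: {11, a, x}

Final set: {11, a, x} (size 3)
x is in the final set.

Answer: yes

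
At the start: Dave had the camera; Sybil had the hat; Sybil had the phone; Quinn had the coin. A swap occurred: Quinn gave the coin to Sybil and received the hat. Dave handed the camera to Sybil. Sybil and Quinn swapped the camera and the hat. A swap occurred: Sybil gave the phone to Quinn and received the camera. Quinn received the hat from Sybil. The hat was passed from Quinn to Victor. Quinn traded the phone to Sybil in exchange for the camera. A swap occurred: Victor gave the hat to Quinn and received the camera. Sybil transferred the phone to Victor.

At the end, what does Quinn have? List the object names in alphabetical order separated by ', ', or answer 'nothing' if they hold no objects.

Tracking all object holders:
Start: camera:Dave, hat:Sybil, phone:Sybil, coin:Quinn
Event 1 (swap coin<->hat: now coin:Sybil, hat:Quinn). State: camera:Dave, hat:Quinn, phone:Sybil, coin:Sybil
Event 2 (give camera: Dave -> Sybil). State: camera:Sybil, hat:Quinn, phone:Sybil, coin:Sybil
Event 3 (swap camera<->hat: now camera:Quinn, hat:Sybil). State: camera:Quinn, hat:Sybil, phone:Sybil, coin:Sybil
Event 4 (swap phone<->camera: now phone:Quinn, camera:Sybil). State: camera:Sybil, hat:Sybil, phone:Quinn, coin:Sybil
Event 5 (give hat: Sybil -> Quinn). State: camera:Sybil, hat:Quinn, phone:Quinn, coin:Sybil
Event 6 (give hat: Quinn -> Victor). State: camera:Sybil, hat:Victor, phone:Quinn, coin:Sybil
Event 7 (swap phone<->camera: now phone:Sybil, camera:Quinn). State: camera:Quinn, hat:Victor, phone:Sybil, coin:Sybil
Event 8 (swap hat<->camera: now hat:Quinn, camera:Victor). State: camera:Victor, hat:Quinn, phone:Sybil, coin:Sybil
Event 9 (give phone: Sybil -> Victor). State: camera:Victor, hat:Quinn, phone:Victor, coin:Sybil

Final state: camera:Victor, hat:Quinn, phone:Victor, coin:Sybil
Quinn holds: hat.

Answer: hat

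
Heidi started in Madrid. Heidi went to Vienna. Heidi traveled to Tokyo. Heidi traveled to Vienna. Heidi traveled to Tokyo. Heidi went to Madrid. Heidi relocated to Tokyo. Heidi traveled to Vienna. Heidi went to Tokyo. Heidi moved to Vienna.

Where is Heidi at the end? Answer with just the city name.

Answer: Vienna

Derivation:
Tracking Heidi's location:
Start: Heidi is in Madrid.
After move 1: Madrid -> Vienna. Heidi is in Vienna.
After move 2: Vienna -> Tokyo. Heidi is in Tokyo.
After move 3: Tokyo -> Vienna. Heidi is in Vienna.
After move 4: Vienna -> Tokyo. Heidi is in Tokyo.
After move 5: Tokyo -> Madrid. Heidi is in Madrid.
After move 6: Madrid -> Tokyo. Heidi is in Tokyo.
After move 7: Tokyo -> Vienna. Heidi is in Vienna.
After move 8: Vienna -> Tokyo. Heidi is in Tokyo.
After move 9: Tokyo -> Vienna. Heidi is in Vienna.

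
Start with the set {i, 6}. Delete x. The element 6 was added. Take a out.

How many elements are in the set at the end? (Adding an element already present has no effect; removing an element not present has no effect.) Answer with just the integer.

Tracking the set through each operation:
Start: {6, i}
Event 1 (remove x): not present, no change. Set: {6, i}
Event 2 (add 6): already present, no change. Set: {6, i}
Event 3 (remove a): not present, no change. Set: {6, i}

Final set: {6, i} (size 2)

Answer: 2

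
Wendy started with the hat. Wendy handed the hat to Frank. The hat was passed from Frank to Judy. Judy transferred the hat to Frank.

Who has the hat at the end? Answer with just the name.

Tracking the hat through each event:
Start: Wendy has the hat.
After event 1: Frank has the hat.
After event 2: Judy has the hat.
After event 3: Frank has the hat.

Answer: Frank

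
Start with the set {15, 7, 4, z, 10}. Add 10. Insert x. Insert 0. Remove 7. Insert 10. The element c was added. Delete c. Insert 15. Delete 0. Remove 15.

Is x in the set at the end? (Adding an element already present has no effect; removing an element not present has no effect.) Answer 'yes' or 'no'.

Tracking the set through each operation:
Start: {10, 15, 4, 7, z}
Event 1 (add 10): already present, no change. Set: {10, 15, 4, 7, z}
Event 2 (add x): added. Set: {10, 15, 4, 7, x, z}
Event 3 (add 0): added. Set: {0, 10, 15, 4, 7, x, z}
Event 4 (remove 7): removed. Set: {0, 10, 15, 4, x, z}
Event 5 (add 10): already present, no change. Set: {0, 10, 15, 4, x, z}
Event 6 (add c): added. Set: {0, 10, 15, 4, c, x, z}
Event 7 (remove c): removed. Set: {0, 10, 15, 4, x, z}
Event 8 (add 15): already present, no change. Set: {0, 10, 15, 4, x, z}
Event 9 (remove 0): removed. Set: {10, 15, 4, x, z}
Event 10 (remove 15): removed. Set: {10, 4, x, z}

Final set: {10, 4, x, z} (size 4)
x is in the final set.

Answer: yes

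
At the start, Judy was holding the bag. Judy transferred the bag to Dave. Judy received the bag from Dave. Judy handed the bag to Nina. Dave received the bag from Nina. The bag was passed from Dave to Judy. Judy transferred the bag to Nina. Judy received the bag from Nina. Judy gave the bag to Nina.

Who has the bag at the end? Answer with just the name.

Answer: Nina

Derivation:
Tracking the bag through each event:
Start: Judy has the bag.
After event 1: Dave has the bag.
After event 2: Judy has the bag.
After event 3: Nina has the bag.
After event 4: Dave has the bag.
After event 5: Judy has the bag.
After event 6: Nina has the bag.
After event 7: Judy has the bag.
After event 8: Nina has the bag.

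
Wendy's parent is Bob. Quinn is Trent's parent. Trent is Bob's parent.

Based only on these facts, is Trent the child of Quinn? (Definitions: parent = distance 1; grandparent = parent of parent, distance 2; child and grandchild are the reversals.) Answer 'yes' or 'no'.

Reconstructing the parent chain from the given facts:
  Quinn -> Trent -> Bob -> Wendy
(each arrow means 'parent of the next')
Positions in the chain (0 = top):
  position of Quinn: 0
  position of Trent: 1
  position of Bob: 2
  position of Wendy: 3

Trent is at position 1, Quinn is at position 0; signed distance (j - i) = -1.
'child' requires j - i = -1. Actual distance is -1, so the relation HOLDS.

Answer: yes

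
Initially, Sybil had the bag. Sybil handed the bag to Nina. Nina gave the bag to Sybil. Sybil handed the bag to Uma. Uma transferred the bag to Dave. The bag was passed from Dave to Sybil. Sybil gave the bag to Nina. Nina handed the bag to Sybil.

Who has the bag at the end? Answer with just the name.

Tracking the bag through each event:
Start: Sybil has the bag.
After event 1: Nina has the bag.
After event 2: Sybil has the bag.
After event 3: Uma has the bag.
After event 4: Dave has the bag.
After event 5: Sybil has the bag.
After event 6: Nina has the bag.
After event 7: Sybil has the bag.

Answer: Sybil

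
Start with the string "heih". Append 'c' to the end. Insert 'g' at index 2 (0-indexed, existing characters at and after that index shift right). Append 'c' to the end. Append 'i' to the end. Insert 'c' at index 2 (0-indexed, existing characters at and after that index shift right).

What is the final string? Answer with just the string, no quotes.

Answer: hecgihcci

Derivation:
Applying each edit step by step:
Start: "heih"
Op 1 (append 'c'): "heih" -> "heihc"
Op 2 (insert 'g' at idx 2): "heihc" -> "hegihc"
Op 3 (append 'c'): "hegihc" -> "hegihcc"
Op 4 (append 'i'): "hegihcc" -> "hegihcci"
Op 5 (insert 'c' at idx 2): "hegihcci" -> "hecgihcci"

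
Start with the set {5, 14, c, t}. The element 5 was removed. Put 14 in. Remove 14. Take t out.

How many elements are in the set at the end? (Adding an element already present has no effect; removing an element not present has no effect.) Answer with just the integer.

Tracking the set through each operation:
Start: {14, 5, c, t}
Event 1 (remove 5): removed. Set: {14, c, t}
Event 2 (add 14): already present, no change. Set: {14, c, t}
Event 3 (remove 14): removed. Set: {c, t}
Event 4 (remove t): removed. Set: {c}

Final set: {c} (size 1)

Answer: 1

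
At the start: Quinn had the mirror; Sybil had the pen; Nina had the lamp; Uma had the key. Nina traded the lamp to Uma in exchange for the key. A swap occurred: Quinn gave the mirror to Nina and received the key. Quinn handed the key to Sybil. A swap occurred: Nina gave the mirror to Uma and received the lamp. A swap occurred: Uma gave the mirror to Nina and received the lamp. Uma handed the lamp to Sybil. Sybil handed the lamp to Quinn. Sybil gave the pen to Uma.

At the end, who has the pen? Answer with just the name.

Tracking all object holders:
Start: mirror:Quinn, pen:Sybil, lamp:Nina, key:Uma
Event 1 (swap lamp<->key: now lamp:Uma, key:Nina). State: mirror:Quinn, pen:Sybil, lamp:Uma, key:Nina
Event 2 (swap mirror<->key: now mirror:Nina, key:Quinn). State: mirror:Nina, pen:Sybil, lamp:Uma, key:Quinn
Event 3 (give key: Quinn -> Sybil). State: mirror:Nina, pen:Sybil, lamp:Uma, key:Sybil
Event 4 (swap mirror<->lamp: now mirror:Uma, lamp:Nina). State: mirror:Uma, pen:Sybil, lamp:Nina, key:Sybil
Event 5 (swap mirror<->lamp: now mirror:Nina, lamp:Uma). State: mirror:Nina, pen:Sybil, lamp:Uma, key:Sybil
Event 6 (give lamp: Uma -> Sybil). State: mirror:Nina, pen:Sybil, lamp:Sybil, key:Sybil
Event 7 (give lamp: Sybil -> Quinn). State: mirror:Nina, pen:Sybil, lamp:Quinn, key:Sybil
Event 8 (give pen: Sybil -> Uma). State: mirror:Nina, pen:Uma, lamp:Quinn, key:Sybil

Final state: mirror:Nina, pen:Uma, lamp:Quinn, key:Sybil
The pen is held by Uma.

Answer: Uma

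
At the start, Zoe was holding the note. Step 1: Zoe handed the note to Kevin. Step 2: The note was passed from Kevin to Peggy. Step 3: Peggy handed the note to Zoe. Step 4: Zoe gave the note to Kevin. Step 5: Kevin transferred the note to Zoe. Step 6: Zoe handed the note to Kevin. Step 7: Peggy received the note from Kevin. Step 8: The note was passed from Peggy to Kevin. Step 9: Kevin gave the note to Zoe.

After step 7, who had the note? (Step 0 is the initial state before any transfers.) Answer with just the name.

Answer: Peggy

Derivation:
Tracking the note holder through step 7:
After step 0 (start): Zoe
After step 1: Kevin
After step 2: Peggy
After step 3: Zoe
After step 4: Kevin
After step 5: Zoe
After step 6: Kevin
After step 7: Peggy

At step 7, the holder is Peggy.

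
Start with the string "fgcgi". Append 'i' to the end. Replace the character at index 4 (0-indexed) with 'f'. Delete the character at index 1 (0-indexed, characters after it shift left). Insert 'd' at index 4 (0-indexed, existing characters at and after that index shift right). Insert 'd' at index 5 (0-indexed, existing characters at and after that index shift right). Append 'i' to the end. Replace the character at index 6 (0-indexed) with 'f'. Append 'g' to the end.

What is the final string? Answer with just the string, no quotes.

Answer: fcgfddfig

Derivation:
Applying each edit step by step:
Start: "fgcgi"
Op 1 (append 'i'): "fgcgi" -> "fgcgii"
Op 2 (replace idx 4: 'i' -> 'f'): "fgcgii" -> "fgcgfi"
Op 3 (delete idx 1 = 'g'): "fgcgfi" -> "fcgfi"
Op 4 (insert 'd' at idx 4): "fcgfi" -> "fcgfdi"
Op 5 (insert 'd' at idx 5): "fcgfdi" -> "fcgfddi"
Op 6 (append 'i'): "fcgfddi" -> "fcgfddii"
Op 7 (replace idx 6: 'i' -> 'f'): "fcgfddii" -> "fcgfddfi"
Op 8 (append 'g'): "fcgfddfi" -> "fcgfddfig"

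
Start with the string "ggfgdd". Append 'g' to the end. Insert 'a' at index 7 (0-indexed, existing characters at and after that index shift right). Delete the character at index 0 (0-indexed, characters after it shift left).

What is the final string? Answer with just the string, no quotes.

Applying each edit step by step:
Start: "ggfgdd"
Op 1 (append 'g'): "ggfgdd" -> "ggfgddg"
Op 2 (insert 'a' at idx 7): "ggfgddg" -> "ggfgddga"
Op 3 (delete idx 0 = 'g'): "ggfgddga" -> "gfgddga"

Answer: gfgddga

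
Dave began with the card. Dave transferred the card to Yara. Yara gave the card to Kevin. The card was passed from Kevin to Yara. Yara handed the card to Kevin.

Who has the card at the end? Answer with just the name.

Tracking the card through each event:
Start: Dave has the card.
After event 1: Yara has the card.
After event 2: Kevin has the card.
After event 3: Yara has the card.
After event 4: Kevin has the card.

Answer: Kevin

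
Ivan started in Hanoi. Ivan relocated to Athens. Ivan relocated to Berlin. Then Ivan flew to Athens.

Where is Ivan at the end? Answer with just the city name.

Answer: Athens

Derivation:
Tracking Ivan's location:
Start: Ivan is in Hanoi.
After move 1: Hanoi -> Athens. Ivan is in Athens.
After move 2: Athens -> Berlin. Ivan is in Berlin.
After move 3: Berlin -> Athens. Ivan is in Athens.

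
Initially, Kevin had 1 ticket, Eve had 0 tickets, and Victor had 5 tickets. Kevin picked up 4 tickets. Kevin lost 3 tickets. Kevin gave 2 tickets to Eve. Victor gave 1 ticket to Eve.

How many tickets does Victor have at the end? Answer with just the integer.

Tracking counts step by step:
Start: Kevin=1, Eve=0, Victor=5
Event 1 (Kevin +4): Kevin: 1 -> 5. State: Kevin=5, Eve=0, Victor=5
Event 2 (Kevin -3): Kevin: 5 -> 2. State: Kevin=2, Eve=0, Victor=5
Event 3 (Kevin -> Eve, 2): Kevin: 2 -> 0, Eve: 0 -> 2. State: Kevin=0, Eve=2, Victor=5
Event 4 (Victor -> Eve, 1): Victor: 5 -> 4, Eve: 2 -> 3. State: Kevin=0, Eve=3, Victor=4

Victor's final count: 4

Answer: 4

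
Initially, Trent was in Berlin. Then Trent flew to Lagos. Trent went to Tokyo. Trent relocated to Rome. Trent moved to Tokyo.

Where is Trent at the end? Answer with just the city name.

Answer: Tokyo

Derivation:
Tracking Trent's location:
Start: Trent is in Berlin.
After move 1: Berlin -> Lagos. Trent is in Lagos.
After move 2: Lagos -> Tokyo. Trent is in Tokyo.
After move 3: Tokyo -> Rome. Trent is in Rome.
After move 4: Rome -> Tokyo. Trent is in Tokyo.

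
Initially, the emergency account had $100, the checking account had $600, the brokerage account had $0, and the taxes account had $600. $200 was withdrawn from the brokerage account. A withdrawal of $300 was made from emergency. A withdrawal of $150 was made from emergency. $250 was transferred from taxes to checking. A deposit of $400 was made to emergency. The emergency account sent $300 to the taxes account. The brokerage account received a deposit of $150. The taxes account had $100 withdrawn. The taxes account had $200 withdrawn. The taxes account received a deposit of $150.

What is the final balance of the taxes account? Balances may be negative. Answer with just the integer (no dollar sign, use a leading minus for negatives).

Answer: 500

Derivation:
Tracking account balances step by step:
Start: emergency=100, checking=600, brokerage=0, taxes=600
Event 1 (withdraw 200 from brokerage): brokerage: 0 - 200 = -200. Balances: emergency=100, checking=600, brokerage=-200, taxes=600
Event 2 (withdraw 300 from emergency): emergency: 100 - 300 = -200. Balances: emergency=-200, checking=600, brokerage=-200, taxes=600
Event 3 (withdraw 150 from emergency): emergency: -200 - 150 = -350. Balances: emergency=-350, checking=600, brokerage=-200, taxes=600
Event 4 (transfer 250 taxes -> checking): taxes: 600 - 250 = 350, checking: 600 + 250 = 850. Balances: emergency=-350, checking=850, brokerage=-200, taxes=350
Event 5 (deposit 400 to emergency): emergency: -350 + 400 = 50. Balances: emergency=50, checking=850, brokerage=-200, taxes=350
Event 6 (transfer 300 emergency -> taxes): emergency: 50 - 300 = -250, taxes: 350 + 300 = 650. Balances: emergency=-250, checking=850, brokerage=-200, taxes=650
Event 7 (deposit 150 to brokerage): brokerage: -200 + 150 = -50. Balances: emergency=-250, checking=850, brokerage=-50, taxes=650
Event 8 (withdraw 100 from taxes): taxes: 650 - 100 = 550. Balances: emergency=-250, checking=850, brokerage=-50, taxes=550
Event 9 (withdraw 200 from taxes): taxes: 550 - 200 = 350. Balances: emergency=-250, checking=850, brokerage=-50, taxes=350
Event 10 (deposit 150 to taxes): taxes: 350 + 150 = 500. Balances: emergency=-250, checking=850, brokerage=-50, taxes=500

Final balance of taxes: 500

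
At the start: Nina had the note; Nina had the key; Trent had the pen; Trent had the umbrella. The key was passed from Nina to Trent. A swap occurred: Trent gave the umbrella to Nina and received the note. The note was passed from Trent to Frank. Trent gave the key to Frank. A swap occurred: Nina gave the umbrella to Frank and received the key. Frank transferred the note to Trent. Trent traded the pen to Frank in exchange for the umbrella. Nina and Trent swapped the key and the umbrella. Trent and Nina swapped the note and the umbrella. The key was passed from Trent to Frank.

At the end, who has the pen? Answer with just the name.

Answer: Frank

Derivation:
Tracking all object holders:
Start: note:Nina, key:Nina, pen:Trent, umbrella:Trent
Event 1 (give key: Nina -> Trent). State: note:Nina, key:Trent, pen:Trent, umbrella:Trent
Event 2 (swap umbrella<->note: now umbrella:Nina, note:Trent). State: note:Trent, key:Trent, pen:Trent, umbrella:Nina
Event 3 (give note: Trent -> Frank). State: note:Frank, key:Trent, pen:Trent, umbrella:Nina
Event 4 (give key: Trent -> Frank). State: note:Frank, key:Frank, pen:Trent, umbrella:Nina
Event 5 (swap umbrella<->key: now umbrella:Frank, key:Nina). State: note:Frank, key:Nina, pen:Trent, umbrella:Frank
Event 6 (give note: Frank -> Trent). State: note:Trent, key:Nina, pen:Trent, umbrella:Frank
Event 7 (swap pen<->umbrella: now pen:Frank, umbrella:Trent). State: note:Trent, key:Nina, pen:Frank, umbrella:Trent
Event 8 (swap key<->umbrella: now key:Trent, umbrella:Nina). State: note:Trent, key:Trent, pen:Frank, umbrella:Nina
Event 9 (swap note<->umbrella: now note:Nina, umbrella:Trent). State: note:Nina, key:Trent, pen:Frank, umbrella:Trent
Event 10 (give key: Trent -> Frank). State: note:Nina, key:Frank, pen:Frank, umbrella:Trent

Final state: note:Nina, key:Frank, pen:Frank, umbrella:Trent
The pen is held by Frank.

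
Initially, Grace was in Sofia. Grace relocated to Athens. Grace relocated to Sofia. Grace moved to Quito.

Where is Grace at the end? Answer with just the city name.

Answer: Quito

Derivation:
Tracking Grace's location:
Start: Grace is in Sofia.
After move 1: Sofia -> Athens. Grace is in Athens.
After move 2: Athens -> Sofia. Grace is in Sofia.
After move 3: Sofia -> Quito. Grace is in Quito.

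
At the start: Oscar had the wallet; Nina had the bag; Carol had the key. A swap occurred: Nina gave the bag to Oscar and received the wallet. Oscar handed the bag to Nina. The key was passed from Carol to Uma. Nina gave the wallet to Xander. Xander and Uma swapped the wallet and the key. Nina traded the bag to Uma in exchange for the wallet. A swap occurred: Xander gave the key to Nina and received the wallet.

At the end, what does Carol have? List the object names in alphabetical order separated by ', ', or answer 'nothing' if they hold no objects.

Tracking all object holders:
Start: wallet:Oscar, bag:Nina, key:Carol
Event 1 (swap bag<->wallet: now bag:Oscar, wallet:Nina). State: wallet:Nina, bag:Oscar, key:Carol
Event 2 (give bag: Oscar -> Nina). State: wallet:Nina, bag:Nina, key:Carol
Event 3 (give key: Carol -> Uma). State: wallet:Nina, bag:Nina, key:Uma
Event 4 (give wallet: Nina -> Xander). State: wallet:Xander, bag:Nina, key:Uma
Event 5 (swap wallet<->key: now wallet:Uma, key:Xander). State: wallet:Uma, bag:Nina, key:Xander
Event 6 (swap bag<->wallet: now bag:Uma, wallet:Nina). State: wallet:Nina, bag:Uma, key:Xander
Event 7 (swap key<->wallet: now key:Nina, wallet:Xander). State: wallet:Xander, bag:Uma, key:Nina

Final state: wallet:Xander, bag:Uma, key:Nina
Carol holds: (nothing).

Answer: nothing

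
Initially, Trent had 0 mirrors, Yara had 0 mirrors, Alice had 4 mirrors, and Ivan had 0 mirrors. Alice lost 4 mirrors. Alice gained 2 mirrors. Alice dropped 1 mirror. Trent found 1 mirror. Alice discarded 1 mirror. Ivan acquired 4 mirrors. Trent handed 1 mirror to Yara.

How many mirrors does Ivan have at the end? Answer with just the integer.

Tracking counts step by step:
Start: Trent=0, Yara=0, Alice=4, Ivan=0
Event 1 (Alice -4): Alice: 4 -> 0. State: Trent=0, Yara=0, Alice=0, Ivan=0
Event 2 (Alice +2): Alice: 0 -> 2. State: Trent=0, Yara=0, Alice=2, Ivan=0
Event 3 (Alice -1): Alice: 2 -> 1. State: Trent=0, Yara=0, Alice=1, Ivan=0
Event 4 (Trent +1): Trent: 0 -> 1. State: Trent=1, Yara=0, Alice=1, Ivan=0
Event 5 (Alice -1): Alice: 1 -> 0. State: Trent=1, Yara=0, Alice=0, Ivan=0
Event 6 (Ivan +4): Ivan: 0 -> 4. State: Trent=1, Yara=0, Alice=0, Ivan=4
Event 7 (Trent -> Yara, 1): Trent: 1 -> 0, Yara: 0 -> 1. State: Trent=0, Yara=1, Alice=0, Ivan=4

Ivan's final count: 4

Answer: 4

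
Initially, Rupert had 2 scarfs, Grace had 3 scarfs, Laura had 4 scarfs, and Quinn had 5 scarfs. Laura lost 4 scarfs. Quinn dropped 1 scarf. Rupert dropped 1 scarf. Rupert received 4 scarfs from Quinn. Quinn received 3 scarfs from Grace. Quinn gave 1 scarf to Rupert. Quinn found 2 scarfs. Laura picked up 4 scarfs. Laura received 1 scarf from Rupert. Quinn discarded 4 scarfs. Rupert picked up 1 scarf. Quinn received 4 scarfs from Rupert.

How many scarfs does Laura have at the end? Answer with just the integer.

Tracking counts step by step:
Start: Rupert=2, Grace=3, Laura=4, Quinn=5
Event 1 (Laura -4): Laura: 4 -> 0. State: Rupert=2, Grace=3, Laura=0, Quinn=5
Event 2 (Quinn -1): Quinn: 5 -> 4. State: Rupert=2, Grace=3, Laura=0, Quinn=4
Event 3 (Rupert -1): Rupert: 2 -> 1. State: Rupert=1, Grace=3, Laura=0, Quinn=4
Event 4 (Quinn -> Rupert, 4): Quinn: 4 -> 0, Rupert: 1 -> 5. State: Rupert=5, Grace=3, Laura=0, Quinn=0
Event 5 (Grace -> Quinn, 3): Grace: 3 -> 0, Quinn: 0 -> 3. State: Rupert=5, Grace=0, Laura=0, Quinn=3
Event 6 (Quinn -> Rupert, 1): Quinn: 3 -> 2, Rupert: 5 -> 6. State: Rupert=6, Grace=0, Laura=0, Quinn=2
Event 7 (Quinn +2): Quinn: 2 -> 4. State: Rupert=6, Grace=0, Laura=0, Quinn=4
Event 8 (Laura +4): Laura: 0 -> 4. State: Rupert=6, Grace=0, Laura=4, Quinn=4
Event 9 (Rupert -> Laura, 1): Rupert: 6 -> 5, Laura: 4 -> 5. State: Rupert=5, Grace=0, Laura=5, Quinn=4
Event 10 (Quinn -4): Quinn: 4 -> 0. State: Rupert=5, Grace=0, Laura=5, Quinn=0
Event 11 (Rupert +1): Rupert: 5 -> 6. State: Rupert=6, Grace=0, Laura=5, Quinn=0
Event 12 (Rupert -> Quinn, 4): Rupert: 6 -> 2, Quinn: 0 -> 4. State: Rupert=2, Grace=0, Laura=5, Quinn=4

Laura's final count: 5

Answer: 5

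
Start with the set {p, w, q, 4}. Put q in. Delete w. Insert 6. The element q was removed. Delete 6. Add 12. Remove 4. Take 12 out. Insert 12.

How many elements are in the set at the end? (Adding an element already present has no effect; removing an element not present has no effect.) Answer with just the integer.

Tracking the set through each operation:
Start: {4, p, q, w}
Event 1 (add q): already present, no change. Set: {4, p, q, w}
Event 2 (remove w): removed. Set: {4, p, q}
Event 3 (add 6): added. Set: {4, 6, p, q}
Event 4 (remove q): removed. Set: {4, 6, p}
Event 5 (remove 6): removed. Set: {4, p}
Event 6 (add 12): added. Set: {12, 4, p}
Event 7 (remove 4): removed. Set: {12, p}
Event 8 (remove 12): removed. Set: {p}
Event 9 (add 12): added. Set: {12, p}

Final set: {12, p} (size 2)

Answer: 2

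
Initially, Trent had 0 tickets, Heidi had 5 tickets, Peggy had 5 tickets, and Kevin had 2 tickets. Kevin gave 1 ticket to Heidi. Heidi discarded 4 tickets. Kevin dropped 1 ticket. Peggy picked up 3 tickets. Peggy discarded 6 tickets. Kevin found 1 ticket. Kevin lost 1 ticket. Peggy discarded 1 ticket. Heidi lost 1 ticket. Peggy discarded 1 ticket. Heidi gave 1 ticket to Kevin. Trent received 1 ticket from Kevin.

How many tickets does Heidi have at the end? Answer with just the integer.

Tracking counts step by step:
Start: Trent=0, Heidi=5, Peggy=5, Kevin=2
Event 1 (Kevin -> Heidi, 1): Kevin: 2 -> 1, Heidi: 5 -> 6. State: Trent=0, Heidi=6, Peggy=5, Kevin=1
Event 2 (Heidi -4): Heidi: 6 -> 2. State: Trent=0, Heidi=2, Peggy=5, Kevin=1
Event 3 (Kevin -1): Kevin: 1 -> 0. State: Trent=0, Heidi=2, Peggy=5, Kevin=0
Event 4 (Peggy +3): Peggy: 5 -> 8. State: Trent=0, Heidi=2, Peggy=8, Kevin=0
Event 5 (Peggy -6): Peggy: 8 -> 2. State: Trent=0, Heidi=2, Peggy=2, Kevin=0
Event 6 (Kevin +1): Kevin: 0 -> 1. State: Trent=0, Heidi=2, Peggy=2, Kevin=1
Event 7 (Kevin -1): Kevin: 1 -> 0. State: Trent=0, Heidi=2, Peggy=2, Kevin=0
Event 8 (Peggy -1): Peggy: 2 -> 1. State: Trent=0, Heidi=2, Peggy=1, Kevin=0
Event 9 (Heidi -1): Heidi: 2 -> 1. State: Trent=0, Heidi=1, Peggy=1, Kevin=0
Event 10 (Peggy -1): Peggy: 1 -> 0. State: Trent=0, Heidi=1, Peggy=0, Kevin=0
Event 11 (Heidi -> Kevin, 1): Heidi: 1 -> 0, Kevin: 0 -> 1. State: Trent=0, Heidi=0, Peggy=0, Kevin=1
Event 12 (Kevin -> Trent, 1): Kevin: 1 -> 0, Trent: 0 -> 1. State: Trent=1, Heidi=0, Peggy=0, Kevin=0

Heidi's final count: 0

Answer: 0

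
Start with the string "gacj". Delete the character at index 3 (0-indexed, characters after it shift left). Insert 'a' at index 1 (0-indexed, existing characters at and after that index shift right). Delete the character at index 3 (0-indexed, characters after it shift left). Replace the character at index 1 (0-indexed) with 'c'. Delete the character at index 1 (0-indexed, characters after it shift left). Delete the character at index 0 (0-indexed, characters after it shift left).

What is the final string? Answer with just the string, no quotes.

Answer: a

Derivation:
Applying each edit step by step:
Start: "gacj"
Op 1 (delete idx 3 = 'j'): "gacj" -> "gac"
Op 2 (insert 'a' at idx 1): "gac" -> "gaac"
Op 3 (delete idx 3 = 'c'): "gaac" -> "gaa"
Op 4 (replace idx 1: 'a' -> 'c'): "gaa" -> "gca"
Op 5 (delete idx 1 = 'c'): "gca" -> "ga"
Op 6 (delete idx 0 = 'g'): "ga" -> "a"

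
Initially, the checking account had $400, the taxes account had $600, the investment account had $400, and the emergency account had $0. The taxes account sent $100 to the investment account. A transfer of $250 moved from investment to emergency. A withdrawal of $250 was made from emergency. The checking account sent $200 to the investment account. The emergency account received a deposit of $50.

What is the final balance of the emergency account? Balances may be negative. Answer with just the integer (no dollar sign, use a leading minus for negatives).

Answer: 50

Derivation:
Tracking account balances step by step:
Start: checking=400, taxes=600, investment=400, emergency=0
Event 1 (transfer 100 taxes -> investment): taxes: 600 - 100 = 500, investment: 400 + 100 = 500. Balances: checking=400, taxes=500, investment=500, emergency=0
Event 2 (transfer 250 investment -> emergency): investment: 500 - 250 = 250, emergency: 0 + 250 = 250. Balances: checking=400, taxes=500, investment=250, emergency=250
Event 3 (withdraw 250 from emergency): emergency: 250 - 250 = 0. Balances: checking=400, taxes=500, investment=250, emergency=0
Event 4 (transfer 200 checking -> investment): checking: 400 - 200 = 200, investment: 250 + 200 = 450. Balances: checking=200, taxes=500, investment=450, emergency=0
Event 5 (deposit 50 to emergency): emergency: 0 + 50 = 50. Balances: checking=200, taxes=500, investment=450, emergency=50

Final balance of emergency: 50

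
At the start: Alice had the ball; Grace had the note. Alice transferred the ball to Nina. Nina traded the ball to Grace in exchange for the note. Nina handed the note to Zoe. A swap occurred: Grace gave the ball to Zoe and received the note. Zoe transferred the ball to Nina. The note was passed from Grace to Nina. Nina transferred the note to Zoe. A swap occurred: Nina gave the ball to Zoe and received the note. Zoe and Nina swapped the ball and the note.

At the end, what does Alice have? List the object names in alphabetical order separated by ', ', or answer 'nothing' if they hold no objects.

Tracking all object holders:
Start: ball:Alice, note:Grace
Event 1 (give ball: Alice -> Nina). State: ball:Nina, note:Grace
Event 2 (swap ball<->note: now ball:Grace, note:Nina). State: ball:Grace, note:Nina
Event 3 (give note: Nina -> Zoe). State: ball:Grace, note:Zoe
Event 4 (swap ball<->note: now ball:Zoe, note:Grace). State: ball:Zoe, note:Grace
Event 5 (give ball: Zoe -> Nina). State: ball:Nina, note:Grace
Event 6 (give note: Grace -> Nina). State: ball:Nina, note:Nina
Event 7 (give note: Nina -> Zoe). State: ball:Nina, note:Zoe
Event 8 (swap ball<->note: now ball:Zoe, note:Nina). State: ball:Zoe, note:Nina
Event 9 (swap ball<->note: now ball:Nina, note:Zoe). State: ball:Nina, note:Zoe

Final state: ball:Nina, note:Zoe
Alice holds: (nothing).

Answer: nothing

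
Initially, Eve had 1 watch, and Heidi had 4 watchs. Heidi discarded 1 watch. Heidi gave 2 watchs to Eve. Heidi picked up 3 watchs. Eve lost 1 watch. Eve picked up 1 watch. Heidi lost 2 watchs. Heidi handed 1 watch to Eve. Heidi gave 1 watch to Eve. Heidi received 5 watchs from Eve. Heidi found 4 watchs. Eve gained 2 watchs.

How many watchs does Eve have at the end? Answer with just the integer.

Answer: 2

Derivation:
Tracking counts step by step:
Start: Eve=1, Heidi=4
Event 1 (Heidi -1): Heidi: 4 -> 3. State: Eve=1, Heidi=3
Event 2 (Heidi -> Eve, 2): Heidi: 3 -> 1, Eve: 1 -> 3. State: Eve=3, Heidi=1
Event 3 (Heidi +3): Heidi: 1 -> 4. State: Eve=3, Heidi=4
Event 4 (Eve -1): Eve: 3 -> 2. State: Eve=2, Heidi=4
Event 5 (Eve +1): Eve: 2 -> 3. State: Eve=3, Heidi=4
Event 6 (Heidi -2): Heidi: 4 -> 2. State: Eve=3, Heidi=2
Event 7 (Heidi -> Eve, 1): Heidi: 2 -> 1, Eve: 3 -> 4. State: Eve=4, Heidi=1
Event 8 (Heidi -> Eve, 1): Heidi: 1 -> 0, Eve: 4 -> 5. State: Eve=5, Heidi=0
Event 9 (Eve -> Heidi, 5): Eve: 5 -> 0, Heidi: 0 -> 5. State: Eve=0, Heidi=5
Event 10 (Heidi +4): Heidi: 5 -> 9. State: Eve=0, Heidi=9
Event 11 (Eve +2): Eve: 0 -> 2. State: Eve=2, Heidi=9

Eve's final count: 2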